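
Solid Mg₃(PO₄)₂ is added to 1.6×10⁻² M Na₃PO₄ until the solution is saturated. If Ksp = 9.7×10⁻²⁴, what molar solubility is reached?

Mg₃(PO₄)₂(s) ⇌ 3 Mg²⁺(aq) + 2 PO₄³⁻(aq)
With PO₄³⁻ already at 1.6×10⁻² M and s small, take [PO₄³⁻] ≈ 1.6×10⁻² M and [Mg²⁺] = 3s.
Ksp = [Mg²⁺]^3[PO₄³⁻]^2 = (3s)^3(1.6×10⁻²)^2
(3s)^3 = 9.7×10⁻²⁴ / (1.6×10⁻²)^2 = 3.8×10⁻²⁰
s = 1.1×10⁻⁷ M

1.1×10⁻⁷ M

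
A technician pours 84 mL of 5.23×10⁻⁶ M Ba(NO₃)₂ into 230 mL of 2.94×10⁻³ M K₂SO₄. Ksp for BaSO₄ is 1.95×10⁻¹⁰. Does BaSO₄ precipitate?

After mixing, V = 84 mL + 230 mL = 314 mL.
[Ba²⁺] = (5.23×10⁻⁶)(84)/314 = 1.40×10⁻⁶ M
[SO₄²⁻] = (2.94×10⁻³)(230)/314 = 2.15×10⁻³ M
Q = [Ba²⁺][SO₄²⁻] = 3.01×10⁻⁹
Q = 3.01×10⁻⁹ > Ksp = 1.95×10⁻¹⁰, so the solution is supersaturated and BaSO₄ precipitates.

Yes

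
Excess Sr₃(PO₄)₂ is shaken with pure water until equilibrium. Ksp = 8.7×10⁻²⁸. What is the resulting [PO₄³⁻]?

3.0×10⁻⁶ M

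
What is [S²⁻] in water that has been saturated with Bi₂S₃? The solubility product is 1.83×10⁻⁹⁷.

Bi₂S₃(s) ⇌ 2 Bi³⁺(aq) + 3 S²⁻(aq)
Call the molar solubility s, so that [Bi³⁺] = 2s and [S²⁻] = 3s.
Ksp = [Bi³⁺]^2[S²⁻]^3 = (2s)^2 · (3s)^3 = 108s^5 = 1.83×10⁻⁹⁷
s = 1.76×10⁻²⁰ mol L⁻¹
[S²⁻] = 3s = 5.28×10⁻²⁰ mol L⁻¹

5.28×10⁻²⁰ M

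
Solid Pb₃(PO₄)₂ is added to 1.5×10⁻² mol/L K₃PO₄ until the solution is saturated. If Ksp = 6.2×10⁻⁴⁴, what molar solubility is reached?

Pb₃(PO₄)₂(s) ⇌ 3 Pb²⁺(aq) + 2 PO₄³⁻(aq)
PO₄³⁻ is already present at 1.5×10⁻² mol/L. If s mol/L of Pb₃(PO₄)₂ dissolves, [Pb²⁺] = 3s while [PO₄³⁻] ≈ 1.5×10⁻² mol/L.
Ksp = [Pb²⁺]^3[PO₄³⁻]^2 = (3s)^3(1.5×10⁻²)^2
(3s)^3 = 6.2×10⁻⁴⁴ / (1.5×10⁻²)^2 = 2.8×10⁻⁴⁰
s = 2.2×10⁻¹⁴ mol/L

2.2×10⁻¹⁴ M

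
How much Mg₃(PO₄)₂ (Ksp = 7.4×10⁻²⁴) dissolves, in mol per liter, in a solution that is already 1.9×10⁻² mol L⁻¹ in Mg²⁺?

5.2×10⁻¹⁰ M

Mg₃(PO₄)₂(s) ⇌ 3 Mg²⁺(aq) + 2 PO₄³⁻(aq)
With Mg²⁺ already at 1.9×10⁻² mol L⁻¹ and s small, take [Mg²⁺] ≈ 1.9×10⁻² mol L⁻¹ and [PO₄³⁻] = 2s.
Ksp = [Mg²⁺]^3[PO₄³⁻]^2 = (1.9×10⁻²)^3(2s)^2
(2s)^2 = 7.4×10⁻²⁴ / (1.9×10⁻²)^3 = 1.1×10⁻¹⁸
s = 5.2×10⁻¹⁰ mol L⁻¹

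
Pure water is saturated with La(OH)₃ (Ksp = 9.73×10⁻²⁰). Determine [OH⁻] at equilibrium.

La(OH)₃(s) ⇌ La³⁺(aq) + 3 OH⁻(aq)
With molar solubility s: [La³⁺] = s, [OH⁻] = 3s.
Ksp = [La³⁺][OH⁻]^3 = s · (3s)^3 = 27s^4 = 9.73×10⁻²⁰
s = 7.75×10⁻⁶ M
[OH⁻] = 3s = 2.32×10⁻⁵ M

2.32×10⁻⁵ M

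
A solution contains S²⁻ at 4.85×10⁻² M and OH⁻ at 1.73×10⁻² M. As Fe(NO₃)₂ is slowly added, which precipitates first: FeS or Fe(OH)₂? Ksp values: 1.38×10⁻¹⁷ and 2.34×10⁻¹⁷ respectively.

FeS

The threshold for precipitation is Q = Ksp.
For FeS: [Fe²⁺] = (Ksp/[S²⁻]) = 2.85×10⁻¹⁶ M
For Fe(OH)₂: [Fe²⁺] = (Ksp/[OH⁻]^2) = 7.82×10⁻¹⁴ M
FeS requires the lower [Fe²⁺], so it precipitates first.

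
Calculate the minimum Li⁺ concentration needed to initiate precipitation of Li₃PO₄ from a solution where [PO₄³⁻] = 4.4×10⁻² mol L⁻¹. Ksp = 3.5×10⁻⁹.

Precipitation of each salt begins when its ion product equals Ksp.
Li₃PO₄(s) ⇌ 3 Li⁺(aq) + PO₄³⁻(aq)
Ksp = [Li⁺]^3[PO₄³⁻] = [Li⁺]^3(4.4×10⁻²)
[Li⁺]^3 = 3.5×10⁻⁹ / (4.4×10⁻²) = 8.0×10⁻⁸
[Li⁺] = 4.3×10⁻³ mol L⁻¹

4.3×10⁻³ M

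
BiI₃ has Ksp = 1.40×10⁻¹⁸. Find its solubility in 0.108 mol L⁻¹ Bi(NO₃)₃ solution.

7.83×10⁻⁷ M

BiI₃(s) ⇌ Bi³⁺(aq) + 3 I⁻(aq)
The solution already contains Bi³⁺ at 0.108 mol L⁻¹. Let s be the molar solubility of BiI₃.
[Bi³⁺] ≈ 0.108 mol L⁻¹ (common ion dominates); [I⁻] = 3s.
Ksp = [Bi³⁺][I⁻]^3 = (0.108)(3s)^3
(3s)^3 = 1.40×10⁻¹⁸ / (0.108) = 1.30×10⁻¹⁷
s = 7.83×10⁻⁷ mol L⁻¹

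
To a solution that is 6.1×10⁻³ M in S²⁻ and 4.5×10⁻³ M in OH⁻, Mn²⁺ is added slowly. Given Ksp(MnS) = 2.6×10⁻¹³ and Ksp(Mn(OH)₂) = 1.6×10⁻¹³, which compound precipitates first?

MnS

A salt starts to precipitate once the ion product Q reaches its Ksp.
For MnS: [Mn²⁺] = (Ksp/[S²⁻]) = 4.3×10⁻¹¹ M
For Mn(OH)₂: [Mn²⁺] = (Ksp/[OH⁻]^2) = 7.9×10⁻⁹ M
MnS requires the lower [Mn²⁺], so it precipitates first.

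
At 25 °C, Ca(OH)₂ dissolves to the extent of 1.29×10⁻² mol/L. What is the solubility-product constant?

Ca(OH)₂(s) ⇌ Ca²⁺(aq) + 2 OH⁻(aq)
Let s be the molar solubility. Then [Ca²⁺] = s and [OH⁻] = 2s.
Ksp = [Ca²⁺][OH⁻]^2 = s · (2s)^2 = 4s^3
Ksp = 4 × (1.29×10⁻²)^3 = 8.59×10⁻⁶

Ksp = 8.59×10⁻⁶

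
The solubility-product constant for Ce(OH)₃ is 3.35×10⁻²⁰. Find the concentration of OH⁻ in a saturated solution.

Ce(OH)₃(s) ⇌ Ce³⁺(aq) + 3 OH⁻(aq)
Call the molar solubility s, so that [Ce³⁺] = s and [OH⁻] = 3s.
Ksp = [Ce³⁺][OH⁻]^3 = s · (3s)^3 = 27s^4 = 3.35×10⁻²⁰
s = 5.93×10⁻⁶ mol/L
[OH⁻] = 3s = 1.78×10⁻⁵ mol/L

1.78×10⁻⁵ M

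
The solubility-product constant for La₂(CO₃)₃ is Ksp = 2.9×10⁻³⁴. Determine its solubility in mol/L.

7.7×10⁻⁸ M

La₂(CO₃)₃(s) ⇌ 2 La³⁺(aq) + 3 CO₃²⁻(aq)
For each mole of La₂(CO₃)₃ that dissolves per liter, [La³⁺] = 2s and [CO₃²⁻] = 3s; let s denote this solubility.
Ksp = [La³⁺]^2[CO₃²⁻]^3 = (2s)^2 · (3s)^3 = 108s^5
108s^5 = 2.9×10⁻³⁴  ⇒  s^5 = 2.7×10⁻³⁶
Taking the 5th root, s = 7.7×10⁻⁸ mol/L.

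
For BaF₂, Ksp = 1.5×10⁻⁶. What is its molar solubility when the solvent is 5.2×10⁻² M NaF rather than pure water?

5.5×10⁻⁴ M

BaF₂(s) ⇌ Ba²⁺(aq) + 2 F⁻(aq)
The solution already contains F⁻ at 5.2×10⁻² M. Let s be the molar solubility of BaF₂.
[F⁻] ≈ 5.2×10⁻² M (common ion dominates); [Ba²⁺] = s.
Ksp = [Ba²⁺][F⁻]^2 = s(5.2×10⁻²)^2
s = 1.5×10⁻⁶ / (5.2×10⁻²)^2 = 5.5×10⁻⁴
s = 5.5×10⁻⁴ M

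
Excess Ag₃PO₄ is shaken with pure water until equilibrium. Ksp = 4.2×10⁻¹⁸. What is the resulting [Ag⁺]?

6.0×10⁻⁵ M

Ag₃PO₄(s) ⇌ 3 Ag⁺(aq) + PO₄³⁻(aq)
For each mole of Ag₃PO₄ that dissolves per liter, [Ag⁺] = 3s and [PO₄³⁻] = s; let s denote this solubility.
Ksp = [Ag⁺]^3[PO₄³⁻] = (3s)^3 · s = 27s^4 = 4.2×10⁻¹⁸
s = 2.0×10⁻⁵ mol L⁻¹
[Ag⁺] = 3s = 6.0×10⁻⁵ mol L⁻¹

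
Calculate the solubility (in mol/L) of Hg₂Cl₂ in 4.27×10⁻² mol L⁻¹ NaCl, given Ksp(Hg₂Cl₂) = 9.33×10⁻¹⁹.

5.12×10⁻¹⁶ M

Hg₂Cl₂(s) ⇌ Hg₂²⁺(aq) + 2 Cl⁻(aq)
The solution already contains Cl⁻ at 4.27×10⁻² mol L⁻¹. Let s be the molar solubility of Hg₂Cl₂.
[Cl⁻] ≈ 4.27×10⁻² mol L⁻¹ (common ion dominates); [Hg₂²⁺] = s.
Ksp = [Hg₂²⁺][Cl⁻]^2 = s(4.27×10⁻²)^2
s = 9.33×10⁻¹⁹ / (4.27×10⁻²)^2 = 5.12×10⁻¹⁶
s = 5.12×10⁻¹⁶ mol L⁻¹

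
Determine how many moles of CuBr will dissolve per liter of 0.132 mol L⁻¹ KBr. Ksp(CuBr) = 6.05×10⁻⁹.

4.58×10⁻⁸ M

CuBr(s) ⇌ Cu⁺(aq) + Br⁻(aq)
The solution already contains Br⁻ at 0.132 mol L⁻¹. Let s be the molar solubility of CuBr.
[Br⁻] ≈ 0.132 mol L⁻¹ (common ion dominates); [Cu⁺] = s.
Ksp = [Cu⁺][Br⁻] = s(0.132)
s = 6.05×10⁻⁹ / (0.132) = 4.58×10⁻⁸
s = 4.58×10⁻⁸ mol L⁻¹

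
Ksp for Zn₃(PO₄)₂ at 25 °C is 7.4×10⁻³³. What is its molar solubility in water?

1.5×10⁻⁷ M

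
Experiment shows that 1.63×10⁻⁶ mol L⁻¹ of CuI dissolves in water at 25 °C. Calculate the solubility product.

Ksp = 2.66×10⁻¹²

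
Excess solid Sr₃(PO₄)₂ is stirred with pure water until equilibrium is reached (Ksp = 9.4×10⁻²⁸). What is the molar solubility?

Sr₃(PO₄)₂(s) ⇌ 3 Sr²⁺(aq) + 2 PO₄³⁻(aq)
If s mol/L of Sr₃(PO₄)₂ dissolves, [Sr²⁺] = 3s and [PO₄³⁻] = 2s.
Ksp = [Sr²⁺]^3[PO₄³⁻]^2 = (3s)^3 · (2s)^2 = 108s^5
108s^5 = 9.4×10⁻²⁸  ⇒  s^5 = 8.7×10⁻³⁰
Taking the 5th root, s = 1.5×10⁻⁶ mol/L.

1.5×10⁻⁶ M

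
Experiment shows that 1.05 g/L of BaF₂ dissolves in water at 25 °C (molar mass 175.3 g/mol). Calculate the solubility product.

Ksp = 8.60×10⁻⁷

Molar solubility s = (1.05 g/L) / (175.3 g/mol) = 5.9897×10⁻³ mol/L
BaF₂(s) ⇌ Ba²⁺(aq) + 2 F⁻(aq)
Call the molar solubility s, so that [Ba²⁺] = s and [F⁻] = 2s.
Ksp = [Ba²⁺][F⁻]^2 = s · (2s)^2 = 4s^3
Ksp = 4 × (5.9897×10⁻³)^3 = 8.60×10⁻⁷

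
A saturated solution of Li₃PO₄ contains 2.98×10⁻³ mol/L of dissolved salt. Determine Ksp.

Ksp = 2.13×10⁻⁹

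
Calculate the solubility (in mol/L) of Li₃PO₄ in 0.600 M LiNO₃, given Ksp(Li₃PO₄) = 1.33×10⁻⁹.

6.16×10⁻⁹ M

Li₃PO₄(s) ⇌ 3 Li⁺(aq) + PO₄³⁻(aq)
Li⁺ is already present at 0.600 M. If s mol/L of Li₃PO₄ dissolves, [PO₄³⁻] = s while [Li⁺] ≈ 0.600 M.
Ksp = [Li⁺]^3[PO₄³⁻] = (0.600)^3s
s = 1.33×10⁻⁹ / (0.600)^3 = 6.16×10⁻⁹
s = 6.16×10⁻⁹ M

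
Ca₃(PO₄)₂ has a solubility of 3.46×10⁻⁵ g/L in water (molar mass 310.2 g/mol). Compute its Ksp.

Ksp = 1.86×10⁻³³

Convert to molarity: s = 3.46×10⁻⁵ / 310.2 = 1.1154×10⁻⁷ mol/L
Ca₃(PO₄)₂(s) ⇌ 3 Ca²⁺(aq) + 2 PO₄³⁻(aq)
If s mol/L of Ca₃(PO₄)₂ dissolves, [Ca²⁺] = 3s and [PO₄³⁻] = 2s.
Ksp = [Ca²⁺]^3[PO₄³⁻]^2 = (3s)^3 · (2s)^2 = 108s^5
Ksp = 108 × (1.1154×10⁻⁷)^5 = 1.86×10⁻³³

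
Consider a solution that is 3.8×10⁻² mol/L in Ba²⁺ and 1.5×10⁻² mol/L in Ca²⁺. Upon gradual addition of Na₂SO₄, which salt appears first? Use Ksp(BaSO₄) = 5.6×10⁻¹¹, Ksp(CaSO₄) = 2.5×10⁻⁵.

BaSO₄

A salt starts to precipitate once the ion product Q reaches its Ksp.
For BaSO₄: [SO₄²⁻] = (Ksp/[Ba²⁺]) = 1.5×10⁻⁹ mol/L
For CaSO₄: [SO₄²⁻] = (Ksp/[Ca²⁺]) = 1.7×10⁻³ mol/L
Since BaSO₄ needs less SO₄²⁻ to reach saturation, it precipitates first.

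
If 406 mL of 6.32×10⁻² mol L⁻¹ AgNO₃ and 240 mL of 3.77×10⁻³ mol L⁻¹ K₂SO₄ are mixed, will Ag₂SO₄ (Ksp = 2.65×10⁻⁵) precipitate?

No

The combined volume is 646 mL.
[Ag⁺] = (6.32×10⁻²)(406)/646 = 3.97×10⁻² mol L⁻¹
[SO₄²⁻] = (3.77×10⁻³)(240)/646 = 1.40×10⁻³ mol L⁻¹
Q = [Ag⁺]^2[SO₄²⁻] = 2.21×10⁻⁶
Since Q (2.21×10⁻⁶) is less than Ksp (2.65×10⁻⁵), no Ag₂SO₄ precipitates.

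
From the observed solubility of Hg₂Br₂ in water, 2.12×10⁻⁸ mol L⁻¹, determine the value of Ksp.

Hg₂Br₂(s) ⇌ Hg₂²⁺(aq) + 2 Br⁻(aq)
With molar solubility s: [Hg₂²⁺] = s, [Br⁻] = 2s.
Ksp = [Hg₂²⁺][Br⁻]^2 = s · (2s)^2 = 4s^3
Ksp = 4 × (2.12×10⁻⁸)^3 = 3.81×10⁻²³

Ksp = 3.81×10⁻²³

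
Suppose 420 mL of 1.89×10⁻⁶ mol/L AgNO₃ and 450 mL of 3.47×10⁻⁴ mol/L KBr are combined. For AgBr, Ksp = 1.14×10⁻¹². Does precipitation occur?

Yes

After mixing, V = 420 mL + 450 mL = 870 mL.
[Ag⁺] = (1.89×10⁻⁶)(420)/870 = 9.12×10⁻⁷ mol/L
[Br⁻] = (3.47×10⁻⁴)(450)/870 = 1.79×10⁻⁴ mol/L
Q = [Ag⁺][Br⁻] = 1.64×10⁻¹⁰
Q = 1.64×10⁻¹⁰ > Ksp = 1.14×10⁻¹², so the solution is supersaturated and AgBr precipitates.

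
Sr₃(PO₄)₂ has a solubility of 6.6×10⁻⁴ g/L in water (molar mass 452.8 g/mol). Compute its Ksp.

Convert to molarity: s = 6.6×10⁻⁴ / 452.8 = 1.458×10⁻⁶ mol/L
Sr₃(PO₄)₂(s) ⇌ 3 Sr²⁺(aq) + 2 PO₄³⁻(aq)
For each mole of Sr₃(PO₄)₂ that dissolves per liter, [Sr²⁺] = 3s and [PO₄³⁻] = 2s; let s denote this solubility.
Ksp = [Sr²⁺]^3[PO₄³⁻]^2 = (3s)^3 · (2s)^2 = 108s^5
Ksp = 108 × (1.458×10⁻⁶)^5 = 7.1×10⁻²⁸

Ksp = 7.1×10⁻²⁸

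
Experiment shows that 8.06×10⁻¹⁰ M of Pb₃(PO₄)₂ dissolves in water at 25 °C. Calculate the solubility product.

Ksp = 3.67×10⁻⁴⁴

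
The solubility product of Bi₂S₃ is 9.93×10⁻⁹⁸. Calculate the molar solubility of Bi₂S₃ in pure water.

Bi₂S₃(s) ⇌ 2 Bi³⁺(aq) + 3 S²⁻(aq)
If s mol/L of Bi₂S₃ dissolves, [Bi³⁺] = 2s and [S²⁻] = 3s.
Ksp = [Bi³⁺]^2[S²⁻]^3 = (2s)^2 · (3s)^3 = 108s^5
108s^5 = 9.93×10⁻⁹⁸  ⇒  s^5 = 9.19×10⁻¹⁰⁰
s = (9.19×10⁻¹⁰⁰)^(1/5) = 1.56×10⁻²⁰ mol/L

1.56×10⁻²⁰ M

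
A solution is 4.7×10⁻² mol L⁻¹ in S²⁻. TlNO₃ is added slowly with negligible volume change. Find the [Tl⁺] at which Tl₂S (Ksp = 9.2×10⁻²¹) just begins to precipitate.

4.4×10⁻¹⁰ M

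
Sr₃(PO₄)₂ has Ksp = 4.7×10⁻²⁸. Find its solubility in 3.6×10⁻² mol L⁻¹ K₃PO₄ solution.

Sr₃(PO₄)₂(s) ⇌ 3 Sr²⁺(aq) + 2 PO₄³⁻(aq)
PO₄³⁻ is already present at 3.6×10⁻² mol L⁻¹. If s mol/L of Sr₃(PO₄)₂ dissolves, [Sr²⁺] = 3s while [PO₄³⁻] ≈ 3.6×10⁻² mol L⁻¹.
Ksp = [Sr²⁺]^3[PO₄³⁻]^2 = (3s)^3(3.6×10⁻²)^2
(3s)^3 = 4.7×10⁻²⁸ / (3.6×10⁻²)^2 = 3.6×10⁻²⁵
s = 2.4×10⁻⁹ mol L⁻¹

2.4×10⁻⁹ M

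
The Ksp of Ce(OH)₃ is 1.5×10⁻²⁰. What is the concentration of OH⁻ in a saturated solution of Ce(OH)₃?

Ce(OH)₃(s) ⇌ Ce³⁺(aq) + 3 OH⁻(aq)
Let s be the molar solubility. Then [Ce³⁺] = s and [OH⁻] = 3s.
Ksp = [Ce³⁺][OH⁻]^3 = s · (3s)^3 = 27s^4 = 1.5×10⁻²⁰
s = 4.9×10⁻⁶ mol L⁻¹
[OH⁻] = 3s = 1.5×10⁻⁵ mol L⁻¹

1.5×10⁻⁵ M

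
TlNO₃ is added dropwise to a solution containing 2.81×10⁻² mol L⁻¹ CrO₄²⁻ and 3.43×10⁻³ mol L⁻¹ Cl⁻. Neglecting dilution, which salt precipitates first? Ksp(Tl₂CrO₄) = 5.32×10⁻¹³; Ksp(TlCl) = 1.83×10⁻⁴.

Tl₂CrO₄

Precipitation of each salt begins when its ion product equals Ksp.
For Tl₂CrO₄: [Tl⁺] = (Ksp/[CrO₄²⁻])^(1/2) = 4.35×10⁻⁶ mol L⁻¹
For TlCl: [Tl⁺] = (Ksp/[Cl⁻]) = 5.34×10⁻² mol L⁻¹
The smaller threshold [Tl⁺] is reached first, so Tl₂CrO₄ precipitates first.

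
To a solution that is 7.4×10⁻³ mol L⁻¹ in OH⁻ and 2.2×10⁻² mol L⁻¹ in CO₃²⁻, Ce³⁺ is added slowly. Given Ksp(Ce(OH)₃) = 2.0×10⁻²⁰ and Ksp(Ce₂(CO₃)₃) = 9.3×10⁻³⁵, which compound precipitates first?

The threshold for precipitation is Q = Ksp.
For Ce(OH)₃: [Ce³⁺] = (Ksp/[OH⁻]^3) = 4.9×10⁻¹⁴ mol L⁻¹
For Ce₂(CO₃)₃: [Ce³⁺] = (Ksp/[CO₃²⁻]^3)^(1/2) = 3.0×10⁻¹⁵ mol L⁻¹
Ce₂(CO₃)₃ requires the lower [Ce³⁺], so it precipitates first.

Ce₂(CO₃)₃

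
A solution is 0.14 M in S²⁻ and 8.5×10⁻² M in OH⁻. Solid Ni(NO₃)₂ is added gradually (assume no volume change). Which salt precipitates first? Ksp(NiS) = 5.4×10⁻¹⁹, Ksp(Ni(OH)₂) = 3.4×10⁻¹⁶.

NiS

The threshold for precipitation is Q = Ksp.
For NiS: [Ni²⁺] = (Ksp/[S²⁻]) = 3.9×10⁻¹⁸ M
For Ni(OH)₂: [Ni²⁺] = (Ksp/[OH⁻]^2) = 4.7×10⁻¹⁴ M
NiS requires the lower [Ni²⁺], so it precipitates first.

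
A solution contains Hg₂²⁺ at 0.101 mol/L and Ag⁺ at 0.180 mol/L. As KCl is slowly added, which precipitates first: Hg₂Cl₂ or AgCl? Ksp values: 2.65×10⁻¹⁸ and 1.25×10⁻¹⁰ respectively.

AgCl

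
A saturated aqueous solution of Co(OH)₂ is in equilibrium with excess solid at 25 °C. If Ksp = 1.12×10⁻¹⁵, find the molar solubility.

6.54×10⁻⁶ M

Co(OH)₂(s) ⇌ Co²⁺(aq) + 2 OH⁻(aq)
Let s be the molar solubility. Then [Co²⁺] = s and [OH⁻] = 2s.
Ksp = [Co²⁺][OH⁻]^2 = s · (2s)^2 = 4s^3
4s^3 = 1.12×10⁻¹⁵  ⇒  s^3 = 2.80×10⁻¹⁶
Taking the 3rd root, s = 6.54×10⁻⁶ mol/L.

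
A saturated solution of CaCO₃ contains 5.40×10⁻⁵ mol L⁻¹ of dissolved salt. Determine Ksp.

Ksp = 2.92×10⁻⁹

CaCO₃(s) ⇌ Ca²⁺(aq) + CO₃²⁻(aq)
If s mol/L of CaCO₃ dissolves, [Ca²⁺] = s and [CO₃²⁻] = s.
Ksp = [Ca²⁺][CO₃²⁻] = s · s = s^2
Ksp = (5.40×10⁻⁵)^2 = 2.92×10⁻⁹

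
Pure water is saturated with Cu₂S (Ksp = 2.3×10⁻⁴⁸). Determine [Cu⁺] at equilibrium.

1.7×10⁻¹⁶ M

Cu₂S(s) ⇌ 2 Cu⁺(aq) + S²⁻(aq)
If s mol/L of Cu₂S dissolves, [Cu⁺] = 2s and [S²⁻] = s.
Ksp = [Cu⁺]^2[S²⁻] = (2s)^2 · s = 4s^3 = 2.3×10⁻⁴⁸
s = 8.3×10⁻¹⁷ mol L⁻¹
[Cu⁺] = 2s = 1.7×10⁻¹⁶ mol L⁻¹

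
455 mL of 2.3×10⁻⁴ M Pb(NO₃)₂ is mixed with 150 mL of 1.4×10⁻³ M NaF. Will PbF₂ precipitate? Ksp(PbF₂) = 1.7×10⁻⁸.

The combined volume is 605 mL.
[Pb²⁺] = (2.3×10⁻⁴)(455)/605 = 1.7×10⁻⁴ M
[F⁻] = (1.4×10⁻³)(150)/605 = 3.5×10⁻⁴ M
Q = [Pb²⁺][F⁻]^2 = 2.1×10⁻¹¹
Q < Ksp (2.1×10⁻¹¹ vs 1.7×10⁻⁸); the solution remains unsaturated and no precipitate forms.

No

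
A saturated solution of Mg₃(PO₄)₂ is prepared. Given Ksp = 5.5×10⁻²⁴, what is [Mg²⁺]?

2.6×10⁻⁵ M

Mg₃(PO₄)₂(s) ⇌ 3 Mg²⁺(aq) + 2 PO₄³⁻(aq)
Let s be the molar solubility. Then [Mg²⁺] = 3s and [PO₄³⁻] = 2s.
Ksp = [Mg²⁺]^3[PO₄³⁻]^2 = (3s)^3 · (2s)^2 = 108s^5 = 5.5×10⁻²⁴
s = 8.7×10⁻⁶ M
[Mg²⁺] = 3s = 2.6×10⁻⁵ M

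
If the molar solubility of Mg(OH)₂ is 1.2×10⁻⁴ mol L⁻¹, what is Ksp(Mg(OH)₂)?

Mg(OH)₂(s) ⇌ Mg²⁺(aq) + 2 OH⁻(aq)
With molar solubility s: [Mg²⁺] = s, [OH⁻] = 2s.
Ksp = [Mg²⁺][OH⁻]^2 = s · (2s)^2 = 4s^3
Ksp = 4 × (1.2×10⁻⁴)^3 = 6.9×10⁻¹²

Ksp = 6.9×10⁻¹²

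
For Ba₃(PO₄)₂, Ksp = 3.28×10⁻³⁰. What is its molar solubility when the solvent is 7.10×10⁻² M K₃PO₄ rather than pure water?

2.89×10⁻¹⁰ M

Ba₃(PO₄)₂(s) ⇌ 3 Ba²⁺(aq) + 2 PO₄³⁻(aq)
Let s be the solubility of Ba₃(PO₄)₂ here. The common ion gives [PO₄³⁻] ≈ 7.10×10⁻² M, and [Ba²⁺] = 3s.
Ksp = [Ba²⁺]^3[PO₄³⁻]^2 = (3s)^3(7.10×10⁻²)^2
(3s)^3 = 3.28×10⁻³⁰ / (7.10×10⁻²)^2 = 6.51×10⁻²⁸
s = 2.89×10⁻¹⁰ M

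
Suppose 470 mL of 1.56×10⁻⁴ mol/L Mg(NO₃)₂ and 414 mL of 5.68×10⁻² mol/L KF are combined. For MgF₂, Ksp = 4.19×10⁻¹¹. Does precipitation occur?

Yes

Total volume after mixing = 470 + 414 = 884 mL.
[Mg²⁺] = (1.56×10⁻⁴)(470)/884 = 8.29×10⁻⁵ mol/L
[F⁻] = (5.68×10⁻²)(414)/884 = 2.66×10⁻² mol/L
Q = [Mg²⁺][F⁻]^2 = 5.87×10⁻⁸
Q = 5.87×10⁻⁸ > Ksp = 4.19×10⁻¹¹, so the solution is supersaturated and MgF₂ precipitates.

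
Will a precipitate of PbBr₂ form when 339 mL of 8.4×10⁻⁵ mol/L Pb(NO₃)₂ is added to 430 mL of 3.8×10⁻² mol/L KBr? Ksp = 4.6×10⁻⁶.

No

Total volume after mixing = 339 + 430 = 769 mL.
[Pb²⁺] = (8.4×10⁻⁵)(339)/769 = 3.7×10⁻⁵ mol/L
[Br⁻] = (3.8×10⁻²)(430)/769 = 2.1×10⁻² mol/L
Q = [Pb²⁺][Br⁻]^2 = 1.7×10⁻⁸
Q = 1.7×10⁻⁸ < Ksp = 4.6×10⁻⁶, so the solution is unsaturated and no precipitate forms.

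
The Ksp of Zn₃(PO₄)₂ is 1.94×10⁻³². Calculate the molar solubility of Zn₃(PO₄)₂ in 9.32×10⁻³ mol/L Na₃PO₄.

Zn₃(PO₄)₂(s) ⇌ 3 Zn²⁺(aq) + 2 PO₄³⁻(aq)
With PO₄³⁻ already at 9.32×10⁻³ mol/L and s small, take [PO₄³⁻] ≈ 9.32×10⁻³ mol/L and [Zn²⁺] = 3s.
Ksp = [Zn²⁺]^3[PO₄³⁻]^2 = (3s)^3(9.32×10⁻³)^2
(3s)^3 = 1.94×10⁻³² / (9.32×10⁻³)^2 = 2.23×10⁻²⁸
s = 2.02×10⁻¹⁰ mol/L

2.02×10⁻¹⁰ M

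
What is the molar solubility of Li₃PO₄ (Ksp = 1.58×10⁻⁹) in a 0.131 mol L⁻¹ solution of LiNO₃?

Li₃PO₄(s) ⇌ 3 Li⁺(aq) + PO₄³⁻(aq)
With Li⁺ already at 0.131 mol L⁻¹ and s small, take [Li⁺] ≈ 0.131 mol L⁻¹ and [PO₄³⁻] = s.
Ksp = [Li⁺]^3[PO₄³⁻] = (0.131)^3s
s = 1.58×10⁻⁹ / (0.131)^3 = 7.03×10⁻⁷
s = 7.03×10⁻⁷ mol L⁻¹

7.03×10⁻⁷ M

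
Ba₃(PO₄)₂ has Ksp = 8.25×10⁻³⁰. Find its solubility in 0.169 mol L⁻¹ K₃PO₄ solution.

2.20×10⁻¹⁰ M

Ba₃(PO₄)₂(s) ⇌ 3 Ba²⁺(aq) + 2 PO₄³⁻(aq)
PO₄³⁻ is already present at 0.169 mol L⁻¹. If s mol/L of Ba₃(PO₄)₂ dissolves, [Ba²⁺] = 3s while [PO₄³⁻] ≈ 0.169 mol L⁻¹.
Ksp = [Ba²⁺]^3[PO₄³⁻]^2 = (3s)^3(0.169)^2
(3s)^3 = 8.25×10⁻³⁰ / (0.169)^2 = 2.89×10⁻²⁸
s = 2.20×10⁻¹⁰ mol L⁻¹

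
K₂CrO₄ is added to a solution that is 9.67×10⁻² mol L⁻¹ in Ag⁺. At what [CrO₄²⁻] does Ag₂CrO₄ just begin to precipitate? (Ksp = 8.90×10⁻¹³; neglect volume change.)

9.52×10⁻¹¹ M

The threshold for precipitation is Q = Ksp.
Ag₂CrO₄(s) ⇌ 2 Ag⁺(aq) + CrO₄²⁻(aq)
Ksp = [Ag⁺]^2[CrO₄²⁻] = [CrO₄²⁻](9.67×10⁻²)^2
[CrO₄²⁻] = 8.90×10⁻¹³ / (9.67×10⁻²)^2 = 9.52×10⁻¹¹
[CrO₄²⁻] = 9.52×10⁻¹¹ mol L⁻¹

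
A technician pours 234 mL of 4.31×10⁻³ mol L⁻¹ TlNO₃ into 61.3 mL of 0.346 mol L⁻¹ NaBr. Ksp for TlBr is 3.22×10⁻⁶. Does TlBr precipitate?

After mixing, V = 234 mL + 61.3 mL = 295.3 mL.
[Tl⁺] = (4.31×10⁻³)(234)/295.3 = 3.42×10⁻³ mol L⁻¹
[Br⁻] = (0.346)(61.3)/295.3 = 7.18×10⁻² mol L⁻¹
Q = [Tl⁺][Br⁻] = 2.45×10⁻⁴
Q = 2.45×10⁻⁴ > Ksp = 3.22×10⁻⁶, so the solution is supersaturated and TlBr precipitates.

Yes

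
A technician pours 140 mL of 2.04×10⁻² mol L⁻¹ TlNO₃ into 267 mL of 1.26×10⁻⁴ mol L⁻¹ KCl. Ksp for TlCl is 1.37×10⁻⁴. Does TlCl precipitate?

No

Total volume after mixing = 140 + 267 = 407 mL.
[Tl⁺] = (2.04×10⁻²)(140)/407 = 7.02×10⁻³ mol L⁻¹
[Cl⁻] = (1.26×10⁻⁴)(267)/407 = 8.27×10⁻⁵ mol L⁻¹
Q = [Tl⁺][Cl⁻] = 5.80×10⁻⁷
Q < Ksp (5.80×10⁻⁷ vs 1.37×10⁻⁴); the solution remains unsaturated and no precipitate forms.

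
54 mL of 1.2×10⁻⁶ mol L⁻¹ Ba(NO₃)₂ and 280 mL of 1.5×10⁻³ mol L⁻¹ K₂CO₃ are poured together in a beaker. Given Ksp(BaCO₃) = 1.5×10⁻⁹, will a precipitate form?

No

After mixing, V = 54 mL + 280 mL = 334 mL.
[Ba²⁺] = (1.2×10⁻⁶)(54)/334 = 1.9×10⁻⁷ mol L⁻¹
[CO₃²⁻] = (1.5×10⁻³)(280)/334 = 1.3×10⁻³ mol L⁻¹
Q = [Ba²⁺][CO₃²⁻] = 2.4×10⁻¹⁰
Q = 2.4×10⁻¹⁰ < Ksp = 1.5×10⁻⁹, so the solution is unsaturated and no precipitate forms.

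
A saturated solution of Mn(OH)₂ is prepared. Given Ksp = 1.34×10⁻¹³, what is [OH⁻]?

6.45×10⁻⁵ M

Mn(OH)₂(s) ⇌ Mn²⁺(aq) + 2 OH⁻(aq)
Let s be the molar solubility. Then [Mn²⁺] = s and [OH⁻] = 2s.
Ksp = [Mn²⁺][OH⁻]^2 = s · (2s)^2 = 4s^3 = 1.34×10⁻¹³
s = 3.22×10⁻⁵ mol/L
[OH⁻] = 2s = 6.45×10⁻⁵ mol/L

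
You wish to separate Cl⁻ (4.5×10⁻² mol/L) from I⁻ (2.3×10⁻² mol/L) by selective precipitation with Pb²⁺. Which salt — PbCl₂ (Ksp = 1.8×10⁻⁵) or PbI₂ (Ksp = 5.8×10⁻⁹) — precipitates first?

The threshold for precipitation is Q = Ksp.
For PbCl₂: [Pb²⁺] = (Ksp/[Cl⁻]^2) = 8.9×10⁻³ mol/L
For PbI₂: [Pb²⁺] = (Ksp/[I⁻]^2) = 1.1×10⁻⁵ mol/L
The smaller threshold [Pb²⁺] is reached first, so PbI₂ precipitates first.

PbI₂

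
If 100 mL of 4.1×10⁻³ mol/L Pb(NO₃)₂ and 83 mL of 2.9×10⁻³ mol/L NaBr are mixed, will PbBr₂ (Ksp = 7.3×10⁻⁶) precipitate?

Total volume after mixing = 100 + 83 = 183 mL.
[Pb²⁺] = (4.1×10⁻³)(100)/183 = 2.2×10⁻³ mol/L
[Br⁻] = (2.9×10⁻³)(83)/183 = 1.3×10⁻³ mol/L
Q = [Pb²⁺][Br⁻]^2 = 3.9×10⁻⁹
Q < Ksp (3.9×10⁻⁹ vs 7.3×10⁻⁶); the solution remains unsaturated and no precipitate forms.

No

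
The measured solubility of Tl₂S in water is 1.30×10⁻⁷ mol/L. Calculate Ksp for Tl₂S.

Tl₂S(s) ⇌ 2 Tl⁺(aq) + S²⁻(aq)
For each mole of Tl₂S that dissolves per liter, [Tl⁺] = 2s and [S²⁻] = s; let s denote this solubility.
Ksp = [Tl⁺]^2[S²⁻] = (2s)^2 · s = 4s^3
Ksp = 4 × (1.30×10⁻⁷)^3 = 8.79×10⁻²¹

Ksp = 8.79×10⁻²¹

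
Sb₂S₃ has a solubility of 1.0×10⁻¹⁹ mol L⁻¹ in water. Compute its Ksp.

Ksp = 1.1×10⁻⁹³

Sb₂S₃(s) ⇌ 2 Sb³⁺(aq) + 3 S²⁻(aq)
Let s be the molar solubility. Then [Sb³⁺] = 2s and [S²⁻] = 3s.
Ksp = [Sb³⁺]^2[S²⁻]^3 = (2s)^2 · (3s)^3 = 108s^5
Ksp = 108 × (1.0×10⁻¹⁹)^5 = 1.1×10⁻⁹³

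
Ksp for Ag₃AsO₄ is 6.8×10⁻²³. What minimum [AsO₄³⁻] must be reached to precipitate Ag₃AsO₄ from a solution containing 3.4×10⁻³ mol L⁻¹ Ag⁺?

1.7×10⁻¹⁵ M

A salt starts to precipitate once the ion product Q reaches its Ksp.
Ag₃AsO₄(s) ⇌ 3 Ag⁺(aq) + AsO₄³⁻(aq)
Ksp = [Ag⁺]^3[AsO₄³⁻] = [AsO₄³⁻](3.4×10⁻³)^3
[AsO₄³⁻] = 6.8×10⁻²³ / (3.4×10⁻³)^3 = 1.7×10⁻¹⁵
[AsO₄³⁻] = 1.7×10⁻¹⁵ mol L⁻¹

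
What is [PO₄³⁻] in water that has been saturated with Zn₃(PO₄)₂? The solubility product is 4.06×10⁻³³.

2.61×10⁻⁷ M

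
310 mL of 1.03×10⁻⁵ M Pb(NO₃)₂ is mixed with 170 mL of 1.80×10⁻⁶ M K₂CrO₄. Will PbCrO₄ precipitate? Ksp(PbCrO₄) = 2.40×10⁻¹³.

Yes

The combined volume is 480 mL.
[Pb²⁺] = (1.03×10⁻⁵)(310)/480 = 6.65×10⁻⁶ M
[CrO₄²⁻] = (1.80×10⁻⁶)(170)/480 = 6.38×10⁻⁷ M
Q = [Pb²⁺][CrO₄²⁻] = 4.24×10⁻¹²
Q = 4.24×10⁻¹² > Ksp = 2.40×10⁻¹³, so the solution is supersaturated and PbCrO₄ precipitates.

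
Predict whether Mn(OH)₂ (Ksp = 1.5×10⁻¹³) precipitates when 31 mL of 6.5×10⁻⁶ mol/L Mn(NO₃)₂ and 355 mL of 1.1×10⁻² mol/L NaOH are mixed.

Yes

The combined volume is 386 mL.
[Mn²⁺] = (6.5×10⁻⁶)(31)/386 = 5.2×10⁻⁷ mol/L
[OH⁻] = (1.1×10⁻²)(355)/386 = 1.0×10⁻² mol/L
Q = [Mn²⁺][OH⁻]^2 = 5.3×10⁻¹¹
Because Q > Ksp (5.3×10⁻¹¹ vs 1.5×10⁻¹³), a precipitate of Mn(OH)₂ forms.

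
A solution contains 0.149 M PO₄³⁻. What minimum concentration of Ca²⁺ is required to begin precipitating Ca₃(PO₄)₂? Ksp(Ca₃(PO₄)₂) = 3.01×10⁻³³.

5.14×10⁻¹¹ M

Precipitation of each salt begins when its ion product equals Ksp.
Ca₃(PO₄)₂(s) ⇌ 3 Ca²⁺(aq) + 2 PO₄³⁻(aq)
Ksp = [Ca²⁺]^3[PO₄³⁻]^2 = [Ca²⁺]^3(0.149)^2
[Ca²⁺]^3 = 3.01×10⁻³³ / (0.149)^2 = 1.36×10⁻³¹
[Ca²⁺] = 5.14×10⁻¹¹ M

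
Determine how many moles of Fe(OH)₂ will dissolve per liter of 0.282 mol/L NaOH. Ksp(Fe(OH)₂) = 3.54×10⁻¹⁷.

Fe(OH)₂(s) ⇌ Fe²⁺(aq) + 2 OH⁻(aq)
The solution already contains OH⁻ at 0.282 mol/L. Let s be the molar solubility of Fe(OH)₂.
[OH⁻] ≈ 0.282 mol/L (common ion dominates); [Fe²⁺] = s.
Ksp = [Fe²⁺][OH⁻]^2 = s(0.282)^2
s = 3.54×10⁻¹⁷ / (0.282)^2 = 4.45×10⁻¹⁶
s = 4.45×10⁻¹⁶ mol/L

4.45×10⁻¹⁶ M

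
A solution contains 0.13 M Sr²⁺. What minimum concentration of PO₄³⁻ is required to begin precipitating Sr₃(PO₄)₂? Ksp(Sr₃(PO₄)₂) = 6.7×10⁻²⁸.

5.5×10⁻¹³ M

Each salt precipitates once Q = Ksp for that salt.
Sr₃(PO₄)₂(s) ⇌ 3 Sr²⁺(aq) + 2 PO₄³⁻(aq)
Ksp = [Sr²⁺]^3[PO₄³⁻]^2 = [PO₄³⁻]^2(0.13)^3
[PO₄³⁻]^2 = 6.7×10⁻²⁸ / (0.13)^3 = 3.0×10⁻²⁵
[PO₄³⁻] = 5.5×10⁻¹³ M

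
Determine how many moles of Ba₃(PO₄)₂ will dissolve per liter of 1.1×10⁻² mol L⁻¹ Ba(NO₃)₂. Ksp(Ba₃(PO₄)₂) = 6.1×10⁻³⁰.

Ba₃(PO₄)₂(s) ⇌ 3 Ba²⁺(aq) + 2 PO₄³⁻(aq)
The solution already contains Ba²⁺ at 1.1×10⁻² mol L⁻¹. Let s be the molar solubility of Ba₃(PO₄)₂.
[Ba²⁺] ≈ 1.1×10⁻² mol L⁻¹ (common ion dominates); [PO₄³⁻] = 2s.
Ksp = [Ba²⁺]^3[PO₄³⁻]^2 = (1.1×10⁻²)^3(2s)^2
(2s)^2 = 6.1×10⁻³⁰ / (1.1×10⁻²)^3 = 4.6×10⁻²⁴
s = 1.1×10⁻¹² mol L⁻¹

1.1×10⁻¹² M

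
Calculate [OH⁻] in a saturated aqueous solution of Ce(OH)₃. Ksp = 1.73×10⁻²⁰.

1.51×10⁻⁵ M

Ce(OH)₃(s) ⇌ Ce³⁺(aq) + 3 OH⁻(aq)
Let s be the molar solubility. Then [Ce³⁺] = s and [OH⁻] = 3s.
Ksp = [Ce³⁺][OH⁻]^3 = s · (3s)^3 = 27s^4 = 1.73×10⁻²⁰
s = 5.03×10⁻⁶ mol/L
[OH⁻] = 3s = 1.51×10⁻⁵ mol/L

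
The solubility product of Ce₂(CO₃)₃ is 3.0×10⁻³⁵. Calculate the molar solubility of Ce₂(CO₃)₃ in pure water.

Ce₂(CO₃)₃(s) ⇌ 2 Ce³⁺(aq) + 3 CO₃²⁻(aq)
For each mole of Ce₂(CO₃)₃ that dissolves per liter, [Ce³⁺] = 2s and [CO₃²⁻] = 3s; let s denote this solubility.
Ksp = [Ce³⁺]^2[CO₃²⁻]^3 = (2s)^2 · (3s)^3 = 108s^5
108s^5 = 3.0×10⁻³⁵  ⇒  s^5 = 2.8×10⁻³⁷
s = 4.9×10⁻⁸ M

4.9×10⁻⁸ M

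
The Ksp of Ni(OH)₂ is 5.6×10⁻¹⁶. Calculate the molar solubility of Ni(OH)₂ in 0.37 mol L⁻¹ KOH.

4.1×10⁻¹⁵ M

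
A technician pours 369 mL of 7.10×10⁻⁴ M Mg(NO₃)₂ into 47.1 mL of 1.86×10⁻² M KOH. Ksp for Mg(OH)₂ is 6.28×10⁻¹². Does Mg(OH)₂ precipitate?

Total volume after mixing = 369 + 47.1 = 416.1 mL.
[Mg²⁺] = (7.10×10⁻⁴)(369)/416.1 = 6.30×10⁻⁴ M
[OH⁻] = (1.86×10⁻²)(47.1)/416.1 = 2.11×10⁻³ M
Q = [Mg²⁺][OH⁻]^2 = 2.79×10⁻⁹
Since Q (2.79×10⁻⁹) exceeds Ksp (6.28×10⁻¹²), Mg(OH)₂ will precipitate.

Yes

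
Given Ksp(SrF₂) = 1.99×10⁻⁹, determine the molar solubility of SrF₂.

SrF₂(s) ⇌ Sr²⁺(aq) + 2 F⁻(aq)
For each mole of SrF₂ that dissolves per liter, [Sr²⁺] = s and [F⁻] = 2s; let s denote this solubility.
Ksp = [Sr²⁺][F⁻]^2 = s · (2s)^2 = 4s^3
4s^3 = 1.99×10⁻⁹  ⇒  s^3 = 4.98×10⁻¹⁰
s = 7.92×10⁻⁴ mol/L

7.92×10⁻⁴ M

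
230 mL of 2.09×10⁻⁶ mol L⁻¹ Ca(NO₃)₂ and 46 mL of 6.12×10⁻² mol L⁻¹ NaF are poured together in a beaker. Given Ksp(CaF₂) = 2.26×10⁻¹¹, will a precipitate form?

Yes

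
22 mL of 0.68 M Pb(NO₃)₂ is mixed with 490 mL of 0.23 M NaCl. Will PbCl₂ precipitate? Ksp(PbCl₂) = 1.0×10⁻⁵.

The combined volume is 512 mL.
[Pb²⁺] = (0.68)(22)/512 = 2.9×10⁻² M
[Cl⁻] = (0.23)(490)/512 = 0.22 M
Q = [Pb²⁺][Cl⁻]^2 = 1.4×10⁻³
Q = 1.4×10⁻³ > Ksp = 1.0×10⁻⁵, so the solution is supersaturated and PbCl₂ precipitates.

Yes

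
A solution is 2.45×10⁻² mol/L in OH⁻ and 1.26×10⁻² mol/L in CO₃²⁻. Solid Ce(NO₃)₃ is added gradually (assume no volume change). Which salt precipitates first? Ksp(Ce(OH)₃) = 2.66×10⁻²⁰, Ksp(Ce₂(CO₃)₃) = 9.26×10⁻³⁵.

A salt starts to precipitate once the ion product Q reaches its Ksp.
For Ce(OH)₃: [Ce³⁺] = (Ksp/[OH⁻]^3) = 1.81×10⁻¹⁵ mol/L
For Ce₂(CO₃)₃: [Ce³⁺] = (Ksp/[CO₃²⁻]^3)^(1/2) = 6.80×10⁻¹⁵ mol/L
Ce(OH)₃ requires the lower [Ce³⁺], so it precipitates first.

Ce(OH)₃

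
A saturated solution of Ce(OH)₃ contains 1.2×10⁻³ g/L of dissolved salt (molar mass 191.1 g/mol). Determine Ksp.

Ksp = 4.2×10⁻²⁰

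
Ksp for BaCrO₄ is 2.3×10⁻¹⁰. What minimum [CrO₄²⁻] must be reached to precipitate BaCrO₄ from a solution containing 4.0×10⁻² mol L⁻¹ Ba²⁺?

5.8×10⁻⁹ M

The threshold for precipitation is Q = Ksp.
BaCrO₄(s) ⇌ Ba²⁺(aq) + CrO₄²⁻(aq)
Ksp = [Ba²⁺][CrO₄²⁻] = [CrO₄²⁻](4.0×10⁻²)
[CrO₄²⁻] = 2.3×10⁻¹⁰ / (4.0×10⁻²) = 5.8×10⁻⁹
[CrO₄²⁻] = 5.8×10⁻⁹ mol L⁻¹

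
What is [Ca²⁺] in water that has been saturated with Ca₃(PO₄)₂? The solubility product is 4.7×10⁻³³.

4.0×10⁻⁷ M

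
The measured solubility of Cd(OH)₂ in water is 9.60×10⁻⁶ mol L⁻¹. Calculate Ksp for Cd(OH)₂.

Ksp = 3.54×10⁻¹⁵

Cd(OH)₂(s) ⇌ Cd²⁺(aq) + 2 OH⁻(aq)
With molar solubility s: [Cd²⁺] = s, [OH⁻] = 2s.
Ksp = [Cd²⁺][OH⁻]^2 = s · (2s)^2 = 4s^3
Ksp = 4 × (9.60×10⁻⁶)^3 = 3.54×10⁻¹⁵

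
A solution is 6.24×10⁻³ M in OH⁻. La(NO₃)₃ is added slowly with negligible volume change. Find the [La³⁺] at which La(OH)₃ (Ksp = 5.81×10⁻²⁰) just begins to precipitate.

A salt starts to precipitate once the ion product Q reaches its Ksp.
La(OH)₃(s) ⇌ La³⁺(aq) + 3 OH⁻(aq)
Ksp = [La³⁺][OH⁻]^3 = [La³⁺](6.24×10⁻³)^3
[La³⁺] = 5.81×10⁻²⁰ / (6.24×10⁻³)^3 = 2.39×10⁻¹³
[La³⁺] = 2.39×10⁻¹³ M

2.39×10⁻¹³ M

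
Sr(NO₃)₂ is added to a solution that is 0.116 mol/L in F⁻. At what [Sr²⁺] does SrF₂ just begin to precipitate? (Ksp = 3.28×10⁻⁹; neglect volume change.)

2.44×10⁻⁷ M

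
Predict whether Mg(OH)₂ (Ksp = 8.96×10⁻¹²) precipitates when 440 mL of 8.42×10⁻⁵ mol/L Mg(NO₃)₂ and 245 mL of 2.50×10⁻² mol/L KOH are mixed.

Yes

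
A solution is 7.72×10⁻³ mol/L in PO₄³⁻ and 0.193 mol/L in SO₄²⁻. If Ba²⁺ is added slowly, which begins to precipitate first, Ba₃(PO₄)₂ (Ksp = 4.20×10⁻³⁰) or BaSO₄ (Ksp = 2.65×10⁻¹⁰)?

The threshold for precipitation is Q = Ksp.
For Ba₃(PO₄)₂: [Ba²⁺] = (Ksp/[PO₄³⁻]^2)^(1/3) = 4.13×10⁻⁹ mol/L
For BaSO₄: [Ba²⁺] = (Ksp/[SO₄²⁻]) = 1.37×10⁻⁹ mol/L
BaSO₄ requires the lower [Ba²⁺], so it precipitates first.

BaSO₄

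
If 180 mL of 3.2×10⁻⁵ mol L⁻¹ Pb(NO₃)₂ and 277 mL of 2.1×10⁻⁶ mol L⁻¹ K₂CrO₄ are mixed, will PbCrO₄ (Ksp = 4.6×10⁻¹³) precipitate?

Yes

After mixing, V = 180 mL + 277 mL = 457 mL.
[Pb²⁺] = (3.2×10⁻⁵)(180)/457 = 1.3×10⁻⁵ mol L⁻¹
[CrO₄²⁻] = (2.1×10⁻⁶)(277)/457 = 1.3×10⁻⁶ mol L⁻¹
Q = [Pb²⁺][CrO₄²⁻] = 1.6×10⁻¹¹
Since Q (1.6×10⁻¹¹) exceeds Ksp (4.6×10⁻¹³), PbCrO₄ will precipitate.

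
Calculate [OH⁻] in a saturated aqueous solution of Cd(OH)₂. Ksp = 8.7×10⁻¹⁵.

2.6×10⁻⁵ M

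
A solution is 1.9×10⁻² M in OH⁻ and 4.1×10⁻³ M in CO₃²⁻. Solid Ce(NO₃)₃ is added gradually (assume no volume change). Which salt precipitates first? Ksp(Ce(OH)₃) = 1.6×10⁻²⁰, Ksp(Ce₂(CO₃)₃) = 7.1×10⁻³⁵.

Ce(OH)₃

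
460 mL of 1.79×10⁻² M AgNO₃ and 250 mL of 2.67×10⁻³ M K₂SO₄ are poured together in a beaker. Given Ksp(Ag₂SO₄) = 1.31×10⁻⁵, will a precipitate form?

No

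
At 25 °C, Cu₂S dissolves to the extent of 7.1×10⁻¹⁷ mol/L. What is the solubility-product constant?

Ksp = 1.4×10⁻⁴⁸

Cu₂S(s) ⇌ 2 Cu⁺(aq) + S²⁻(aq)
Let s be the molar solubility. Then [Cu⁺] = 2s and [S²⁻] = s.
Ksp = [Cu⁺]^2[S²⁻] = (2s)^2 · s = 4s^3
Ksp = 4 × (7.1×10⁻¹⁷)^3 = 1.4×10⁻⁴⁸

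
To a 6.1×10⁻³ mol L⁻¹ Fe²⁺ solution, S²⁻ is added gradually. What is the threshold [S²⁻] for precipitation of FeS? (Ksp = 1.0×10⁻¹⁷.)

Precipitation of each salt begins when its ion product equals Ksp.
FeS(s) ⇌ Fe²⁺(aq) + S²⁻(aq)
Ksp = [Fe²⁺][S²⁻] = [S²⁻](6.1×10⁻³)
[S²⁻] = 1.0×10⁻¹⁷ / (6.1×10⁻³) = 1.6×10⁻¹⁵
[S²⁻] = 1.6×10⁻¹⁵ mol L⁻¹

1.6×10⁻¹⁵ M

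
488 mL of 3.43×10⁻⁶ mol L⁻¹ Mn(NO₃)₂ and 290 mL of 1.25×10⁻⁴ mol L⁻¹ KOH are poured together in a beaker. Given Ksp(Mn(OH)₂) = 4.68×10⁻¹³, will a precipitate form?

No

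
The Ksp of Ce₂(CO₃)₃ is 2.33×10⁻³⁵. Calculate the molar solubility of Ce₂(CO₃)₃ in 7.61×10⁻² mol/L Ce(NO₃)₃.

5.30×10⁻¹² M

Ce₂(CO₃)₃(s) ⇌ 2 Ce³⁺(aq) + 3 CO₃²⁻(aq)
Let s be the solubility of Ce₂(CO₃)₃ here. The common ion gives [Ce³⁺] ≈ 7.61×10⁻² mol/L, and [CO₃²⁻] = 3s.
Ksp = [Ce³⁺]^2[CO₃²⁻]^3 = (7.61×10⁻²)^2(3s)^3
(3s)^3 = 2.33×10⁻³⁵ / (7.61×10⁻²)^2 = 4.02×10⁻³³
s = 5.30×10⁻¹² mol/L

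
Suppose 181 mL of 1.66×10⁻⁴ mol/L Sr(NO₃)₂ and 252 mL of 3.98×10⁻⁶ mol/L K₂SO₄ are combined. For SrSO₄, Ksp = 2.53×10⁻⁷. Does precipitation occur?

No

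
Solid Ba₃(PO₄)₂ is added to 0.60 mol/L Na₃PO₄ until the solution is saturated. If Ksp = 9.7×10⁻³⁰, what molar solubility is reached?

1.0×10⁻¹⁰ M

Ba₃(PO₄)₂(s) ⇌ 3 Ba²⁺(aq) + 2 PO₄³⁻(aq)
Let s be the solubility of Ba₃(PO₄)₂ here. The common ion gives [PO₄³⁻] ≈ 0.60 mol/L, and [Ba²⁺] = 3s.
Ksp = [Ba²⁺]^3[PO₄³⁻]^2 = (3s)^3(0.60)^2
(3s)^3 = 9.7×10⁻³⁰ / (0.60)^2 = 2.7×10⁻²⁹
s = 1.0×10⁻¹⁰ mol/L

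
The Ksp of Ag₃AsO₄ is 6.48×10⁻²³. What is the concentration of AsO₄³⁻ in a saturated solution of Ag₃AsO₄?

Ag₃AsO₄(s) ⇌ 3 Ag⁺(aq) + AsO₄³⁻(aq)
Call the molar solubility s, so that [Ag⁺] = 3s and [AsO₄³⁻] = s.
Ksp = [Ag⁺]^3[AsO₄³⁻] = (3s)^3 · s = 27s^4 = 6.48×10⁻²³
s = 1.24×10⁻⁶ mol/L
[AsO₄³⁻] = s = 1.24×10⁻⁶ mol/L

1.24×10⁻⁶ M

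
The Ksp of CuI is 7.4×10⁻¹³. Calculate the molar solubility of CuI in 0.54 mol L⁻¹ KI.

1.4×10⁻¹² M

CuI(s) ⇌ Cu⁺(aq) + I⁻(aq)
I⁻ is already present at 0.54 mol L⁻¹. If s mol/L of CuI dissolves, [Cu⁺] = s while [I⁻] ≈ 0.54 mol L⁻¹.
Ksp = [Cu⁺][I⁻] = s(0.54)
s = 7.4×10⁻¹³ / (0.54) = 1.4×10⁻¹²
s = 1.4×10⁻¹² mol L⁻¹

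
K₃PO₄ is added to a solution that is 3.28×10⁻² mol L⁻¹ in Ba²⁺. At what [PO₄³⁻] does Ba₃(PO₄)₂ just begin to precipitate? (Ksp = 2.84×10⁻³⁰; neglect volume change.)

2.84×10⁻¹³ M

The threshold for precipitation is Q = Ksp.
Ba₃(PO₄)₂(s) ⇌ 3 Ba²⁺(aq) + 2 PO₄³⁻(aq)
Ksp = [Ba²⁺]^3[PO₄³⁻]^2 = [PO₄³⁻]^2(3.28×10⁻²)^3
[PO₄³⁻]^2 = 2.84×10⁻³⁰ / (3.28×10⁻²)^3 = 8.05×10⁻²⁶
[PO₄³⁻] = 2.84×10⁻¹³ mol L⁻¹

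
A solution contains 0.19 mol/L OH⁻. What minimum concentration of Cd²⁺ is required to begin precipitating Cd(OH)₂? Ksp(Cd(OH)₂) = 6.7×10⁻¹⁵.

1.9×10⁻¹³ M

The threshold for precipitation is Q = Ksp.
Cd(OH)₂(s) ⇌ Cd²⁺(aq) + 2 OH⁻(aq)
Ksp = [Cd²⁺][OH⁻]^2 = [Cd²⁺](0.19)^2
[Cd²⁺] = 6.7×10⁻¹⁵ / (0.19)^2 = 1.9×10⁻¹³
[Cd²⁺] = 1.9×10⁻¹³ mol/L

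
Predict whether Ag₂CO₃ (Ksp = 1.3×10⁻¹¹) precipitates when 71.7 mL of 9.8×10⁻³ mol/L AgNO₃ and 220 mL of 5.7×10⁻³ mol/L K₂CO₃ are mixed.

After mixing, V = 71.7 mL + 220 mL = 291.7 mL.
[Ag⁺] = (9.8×10⁻³)(71.7)/291.7 = 2.4×10⁻³ mol/L
[CO₃²⁻] = (5.7×10⁻³)(220)/291.7 = 4.3×10⁻³ mol/L
Q = [Ag⁺]^2[CO₃²⁻] = 2.5×10⁻⁸
Since Q (2.5×10⁻⁸) exceeds Ksp (1.3×10⁻¹¹), Ag₂CO₃ will precipitate.

Yes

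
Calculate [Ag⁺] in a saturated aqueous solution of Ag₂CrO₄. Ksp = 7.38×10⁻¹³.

Ag₂CrO₄(s) ⇌ 2 Ag⁺(aq) + CrO₄²⁻(aq)
Let s be the molar solubility. Then [Ag⁺] = 2s and [CrO₄²⁻] = s.
Ksp = [Ag⁺]^2[CrO₄²⁻] = (2s)^2 · s = 4s^3 = 7.38×10⁻¹³
s = 5.69×10⁻⁵ mol L⁻¹
[Ag⁺] = 2s = 1.14×10⁻⁴ mol L⁻¹

1.14×10⁻⁴ M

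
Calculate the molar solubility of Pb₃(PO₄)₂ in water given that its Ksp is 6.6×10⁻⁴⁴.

Pb₃(PO₄)₂(s) ⇌ 3 Pb²⁺(aq) + 2 PO₄³⁻(aq)
With molar solubility s: [Pb²⁺] = 3s, [PO₄³⁻] = 2s.
Ksp = [Pb²⁺]^3[PO₄³⁻]^2 = (3s)^3 · (2s)^2 = 108s^5
108s^5 = 6.6×10⁻⁴⁴  ⇒  s^5 = 6.1×10⁻⁴⁶
Taking the 5th root, s = 9.1×10⁻¹⁰ M.

9.1×10⁻¹⁰ M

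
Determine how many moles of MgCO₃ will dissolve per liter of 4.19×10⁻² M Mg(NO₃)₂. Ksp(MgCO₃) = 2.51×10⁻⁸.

MgCO₃(s) ⇌ Mg²⁺(aq) + CO₃²⁻(aq)
Let s be the solubility of MgCO₃ here. The common ion gives [Mg²⁺] ≈ 4.19×10⁻² M, and [CO₃²⁻] = s.
Ksp = [Mg²⁺][CO₃²⁻] = (4.19×10⁻²)s
s = 2.51×10⁻⁸ / (4.19×10⁻²) = 5.99×10⁻⁷
s = 5.99×10⁻⁷ M

5.99×10⁻⁷ M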